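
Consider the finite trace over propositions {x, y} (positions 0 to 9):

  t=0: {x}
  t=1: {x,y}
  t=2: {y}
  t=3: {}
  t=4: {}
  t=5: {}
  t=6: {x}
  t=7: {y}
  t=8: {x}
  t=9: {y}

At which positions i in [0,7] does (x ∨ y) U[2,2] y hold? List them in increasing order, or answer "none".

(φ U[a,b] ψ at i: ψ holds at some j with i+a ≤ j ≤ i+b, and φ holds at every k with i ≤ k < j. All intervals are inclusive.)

0, 7

Evaluate at each i in [0,7]:
  i=0: ✓ (rhs at j=2; lhs holds on [0,1])
  i=1: ✗ (no rhs in [3,3])
  i=2: ✗ (no rhs in [4,4])
  i=3: ✗ (no rhs in [5,5])
  i=4: ✗ (no rhs in [6,6])
  i=5: ✗ (lhs fails at k=5 before rhs at j=7)
  i=6: ✗ (no rhs in [8,8])
  i=7: ✓ (rhs at j=9; lhs holds on [7,8])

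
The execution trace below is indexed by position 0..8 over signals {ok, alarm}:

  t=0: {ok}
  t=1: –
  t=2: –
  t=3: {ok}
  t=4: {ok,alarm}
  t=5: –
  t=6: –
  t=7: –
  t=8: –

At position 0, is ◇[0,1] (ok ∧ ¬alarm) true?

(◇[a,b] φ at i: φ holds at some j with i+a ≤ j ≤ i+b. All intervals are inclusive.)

Check (ok ∧ ¬alarm) at each j in [0,1]:
  j=0: true
  j=1: false
Found at j=0 → formula holds.

Yes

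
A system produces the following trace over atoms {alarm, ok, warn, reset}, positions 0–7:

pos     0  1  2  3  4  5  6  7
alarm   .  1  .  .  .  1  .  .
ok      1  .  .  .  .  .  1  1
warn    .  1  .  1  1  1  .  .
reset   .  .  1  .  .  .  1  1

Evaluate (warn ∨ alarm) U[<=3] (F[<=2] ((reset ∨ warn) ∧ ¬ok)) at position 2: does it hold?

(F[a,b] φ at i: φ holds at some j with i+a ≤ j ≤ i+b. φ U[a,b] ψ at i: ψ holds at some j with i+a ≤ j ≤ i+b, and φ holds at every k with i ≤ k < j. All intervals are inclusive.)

Yes

Need some j in [2,5] with F[<=2] ((reset ∨ warn) ∧ ¬ok), and (warn ∨ alarm) at every k in [2,j-1].
  j=2: F[<=2] ((reset ∨ warn) ∧ ¬ok) holds; no prefix to check → satisfied.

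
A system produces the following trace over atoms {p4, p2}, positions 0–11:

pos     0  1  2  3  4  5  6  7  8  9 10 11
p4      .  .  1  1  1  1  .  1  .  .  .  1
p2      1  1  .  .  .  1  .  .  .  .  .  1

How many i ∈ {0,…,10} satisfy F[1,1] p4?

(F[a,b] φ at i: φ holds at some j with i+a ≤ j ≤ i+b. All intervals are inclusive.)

6

Evaluate at each i in [0,10]:
  i=0: ✗ (none in [1,1])
  i=1: ✓ (witness j=2)
  i=2: ✓ (witness j=3)
  i=3: ✓ (witness j=4)
  i=4: ✓ (witness j=5)
  i=5: ✗ (none in [6,6])
  i=6: ✓ (witness j=7)
  i=7: ✗ (none in [8,8])
  i=8: ✗ (none in [9,9])
  i=9: ✗ (none in [10,10])
  i=10: ✓ (witness j=11)
Positions where it holds: {1, 2, 3, 4, 6, 10} → 6.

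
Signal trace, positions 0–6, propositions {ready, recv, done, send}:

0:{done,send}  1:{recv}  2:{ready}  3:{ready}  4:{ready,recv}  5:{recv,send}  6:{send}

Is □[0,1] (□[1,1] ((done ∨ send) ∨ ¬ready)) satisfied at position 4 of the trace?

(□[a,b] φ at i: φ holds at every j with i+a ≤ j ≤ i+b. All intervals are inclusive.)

Check □[1,1] ((done ∨ send) ∨ ¬ready) at every j in [4,5]:
  j=4: holds on [5,5]
  j=5: holds on [6,6]
All positions satisfy it → formula holds.

Yes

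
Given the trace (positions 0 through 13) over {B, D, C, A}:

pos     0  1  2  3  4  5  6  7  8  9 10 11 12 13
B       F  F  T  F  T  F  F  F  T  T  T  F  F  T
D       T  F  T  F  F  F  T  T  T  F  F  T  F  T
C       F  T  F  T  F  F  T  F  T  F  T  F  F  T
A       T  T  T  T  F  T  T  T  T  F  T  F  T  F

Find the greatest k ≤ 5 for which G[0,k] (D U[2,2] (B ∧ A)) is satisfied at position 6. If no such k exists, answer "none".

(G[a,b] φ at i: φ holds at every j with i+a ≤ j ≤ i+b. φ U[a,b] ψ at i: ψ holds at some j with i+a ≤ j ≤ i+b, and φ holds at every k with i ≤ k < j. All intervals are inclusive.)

(D U[2,2] (B ∧ A)) must hold from j=6 onward; find where it first fails.
  j=6: holds
  j=7: fails
Holds on [6,6], so largest k = 0.

0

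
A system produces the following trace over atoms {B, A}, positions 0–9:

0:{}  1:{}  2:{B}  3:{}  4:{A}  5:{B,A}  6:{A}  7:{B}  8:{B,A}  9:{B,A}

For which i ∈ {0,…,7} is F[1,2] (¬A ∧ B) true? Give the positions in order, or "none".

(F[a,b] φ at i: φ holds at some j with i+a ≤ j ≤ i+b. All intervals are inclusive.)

Evaluate at each i in [0,7]:
  i=0: ✓ (witness j=2)
  i=1: ✓ (witness j=2)
  i=2: ✗ (none in [3,4])
  i=3: ✗ (none in [4,5])
  i=4: ✗ (none in [5,6])
  i=5: ✓ (witness j=7)
  i=6: ✓ (witness j=7)
  i=7: ✗ (none in [8,9])

0, 1, 5, 6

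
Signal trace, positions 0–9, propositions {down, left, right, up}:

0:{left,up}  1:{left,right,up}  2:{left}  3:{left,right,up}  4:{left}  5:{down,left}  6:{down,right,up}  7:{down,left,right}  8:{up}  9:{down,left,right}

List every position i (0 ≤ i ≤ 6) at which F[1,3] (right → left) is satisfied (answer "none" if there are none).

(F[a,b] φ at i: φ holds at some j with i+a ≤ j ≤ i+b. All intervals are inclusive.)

0, 1, 2, 3, 4, 5, 6

Evaluate at each i in [0,6]:
  i=0: ✓ (witness j=1)
  i=1: ✓ (witness j=2)
  i=2: ✓ (witness j=3)
  i=3: ✓ (witness j=4)
  i=4: ✓ (witness j=5)
  i=5: ✓ (witness j=7)
  i=6: ✓ (witness j=7)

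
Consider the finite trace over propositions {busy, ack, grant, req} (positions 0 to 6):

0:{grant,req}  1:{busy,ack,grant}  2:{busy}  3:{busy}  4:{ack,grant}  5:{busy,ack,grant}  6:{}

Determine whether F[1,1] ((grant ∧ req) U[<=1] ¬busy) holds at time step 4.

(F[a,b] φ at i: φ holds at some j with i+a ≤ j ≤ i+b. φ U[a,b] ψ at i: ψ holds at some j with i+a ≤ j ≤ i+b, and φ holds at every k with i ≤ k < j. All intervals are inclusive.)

Check ((grant ∧ req) U[<=1] ¬busy) at each j in [5,5]:
  j=5: fails
No position in the window satisfies it → formula fails.

Does not hold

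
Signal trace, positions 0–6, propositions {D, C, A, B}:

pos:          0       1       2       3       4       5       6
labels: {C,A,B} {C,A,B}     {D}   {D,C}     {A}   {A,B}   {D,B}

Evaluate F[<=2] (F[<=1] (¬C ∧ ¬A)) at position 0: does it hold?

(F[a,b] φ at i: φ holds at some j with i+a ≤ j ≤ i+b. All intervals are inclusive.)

Holds

Check F[<=1] (¬C ∧ ¬A) at each j in [0,2]:
  j=0: fails (none in [0,1])
  j=1: holds (witness at 2)
  j=2: holds (witness at 2)
Found at j=1 → formula holds.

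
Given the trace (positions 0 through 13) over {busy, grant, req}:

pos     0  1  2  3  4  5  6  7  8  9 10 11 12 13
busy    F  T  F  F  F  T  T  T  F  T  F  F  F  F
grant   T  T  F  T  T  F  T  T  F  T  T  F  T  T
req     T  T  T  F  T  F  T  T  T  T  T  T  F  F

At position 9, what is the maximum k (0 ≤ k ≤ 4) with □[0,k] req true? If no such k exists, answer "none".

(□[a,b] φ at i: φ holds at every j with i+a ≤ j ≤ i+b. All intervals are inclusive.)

req must hold from j=9 onward; find where it first fails.
  j=9: holds
  j=10: holds
  j=11: holds
  j=12: fails
Holds on [9,11], so largest k = 2.

2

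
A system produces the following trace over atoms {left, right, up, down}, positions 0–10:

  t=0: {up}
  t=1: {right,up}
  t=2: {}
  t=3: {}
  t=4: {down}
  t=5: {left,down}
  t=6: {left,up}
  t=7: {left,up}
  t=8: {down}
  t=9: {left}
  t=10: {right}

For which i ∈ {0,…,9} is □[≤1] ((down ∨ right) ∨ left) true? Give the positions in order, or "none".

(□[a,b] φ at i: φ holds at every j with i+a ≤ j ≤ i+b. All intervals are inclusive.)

Evaluate at each i in [0,9]:
  i=0: ✗ (fails at j=0)
  i=1: ✗ (fails at j=2)
  i=2: ✗ (fails at j=2)
  i=3: ✗ (fails at j=3)
  i=4: ✓ (all of [4,5])
  i=5: ✓ (all of [5,6])
  i=6: ✓ (all of [6,7])
  i=7: ✓ (all of [7,8])
  i=8: ✓ (all of [8,9])
  i=9: ✓ (all of [9,10])

4, 5, 6, 7, 8, 9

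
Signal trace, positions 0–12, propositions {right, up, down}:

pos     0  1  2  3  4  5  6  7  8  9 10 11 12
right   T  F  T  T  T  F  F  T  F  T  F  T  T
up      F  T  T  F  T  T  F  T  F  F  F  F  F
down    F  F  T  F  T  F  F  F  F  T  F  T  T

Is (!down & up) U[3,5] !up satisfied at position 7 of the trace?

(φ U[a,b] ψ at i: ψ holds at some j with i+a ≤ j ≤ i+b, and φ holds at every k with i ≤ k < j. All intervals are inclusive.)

Does not hold

Need some j in [10,12] with !up, and (!down & up) at every k in [7,j-1].
  j=10: !up holds, but (!down & up) fails at k=8 → not this j.
  j=11: !up holds, but (!down & up) fails at k=8 → not this j.
  j=12: !up holds, but (!down & up) fails at k=8 → not this j.
No j in the window works → until fails.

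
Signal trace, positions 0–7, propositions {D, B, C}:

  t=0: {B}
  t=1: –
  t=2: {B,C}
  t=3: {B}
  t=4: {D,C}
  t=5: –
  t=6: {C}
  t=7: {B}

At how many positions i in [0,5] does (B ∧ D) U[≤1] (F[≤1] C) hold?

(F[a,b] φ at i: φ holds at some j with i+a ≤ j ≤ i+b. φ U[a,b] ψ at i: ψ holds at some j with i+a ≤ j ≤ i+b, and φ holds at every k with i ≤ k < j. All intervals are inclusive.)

Evaluate at each i in [0,5]:
  i=0: ✗ (lhs fails at k=0 before rhs at j=1)
  i=1: ✓ (rhs at j=1)
  i=2: ✓ (rhs at j=2)
  i=3: ✓ (rhs at j=3)
  i=4: ✓ (rhs at j=4)
  i=5: ✓ (rhs at j=5)
Positions where it holds: {1, 2, 3, 4, 5} → 5.

5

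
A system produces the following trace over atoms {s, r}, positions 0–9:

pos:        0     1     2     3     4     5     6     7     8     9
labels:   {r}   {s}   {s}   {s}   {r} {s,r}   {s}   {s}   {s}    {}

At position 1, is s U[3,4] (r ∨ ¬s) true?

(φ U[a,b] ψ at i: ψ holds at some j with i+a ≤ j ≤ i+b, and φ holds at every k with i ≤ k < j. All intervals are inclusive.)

Need some j in [4,5] with (r ∨ ¬s), and s at every k in [1,j-1].
  j=4: (r ∨ ¬s) holds; s holds at every k in [1,3] → satisfied.

Yes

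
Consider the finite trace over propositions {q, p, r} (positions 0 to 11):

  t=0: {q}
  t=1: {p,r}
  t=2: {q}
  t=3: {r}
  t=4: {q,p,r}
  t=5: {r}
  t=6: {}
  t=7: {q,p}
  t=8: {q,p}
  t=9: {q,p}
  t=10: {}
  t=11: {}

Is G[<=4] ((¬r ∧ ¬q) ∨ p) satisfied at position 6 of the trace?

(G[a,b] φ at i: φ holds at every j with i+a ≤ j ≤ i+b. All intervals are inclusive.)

Holds

Check ((¬r ∧ ¬q) ∨ p) at every j in [6,10]:
  j=6: true
  j=7: true
  j=8: true
  j=9: true
  j=10: true
All positions satisfy it → formula holds.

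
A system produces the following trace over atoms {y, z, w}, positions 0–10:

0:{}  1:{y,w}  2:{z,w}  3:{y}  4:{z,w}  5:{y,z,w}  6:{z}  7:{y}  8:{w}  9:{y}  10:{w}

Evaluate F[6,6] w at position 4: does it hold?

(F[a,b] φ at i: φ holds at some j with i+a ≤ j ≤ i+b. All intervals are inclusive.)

Check w at each j in [10,10]:
  j=10: true
Found at j=10 → formula holds.

Holds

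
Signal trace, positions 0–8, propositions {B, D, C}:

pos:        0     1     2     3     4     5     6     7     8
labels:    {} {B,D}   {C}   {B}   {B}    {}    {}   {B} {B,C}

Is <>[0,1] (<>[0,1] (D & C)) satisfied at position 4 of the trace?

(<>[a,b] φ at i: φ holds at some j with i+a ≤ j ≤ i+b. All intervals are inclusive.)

False

Check <>[0,1] (D & C) at each j in [4,5]:
  j=4: fails (none in [4,5])
  j=5: fails (none in [5,6])
No position in the window satisfies it → formula fails.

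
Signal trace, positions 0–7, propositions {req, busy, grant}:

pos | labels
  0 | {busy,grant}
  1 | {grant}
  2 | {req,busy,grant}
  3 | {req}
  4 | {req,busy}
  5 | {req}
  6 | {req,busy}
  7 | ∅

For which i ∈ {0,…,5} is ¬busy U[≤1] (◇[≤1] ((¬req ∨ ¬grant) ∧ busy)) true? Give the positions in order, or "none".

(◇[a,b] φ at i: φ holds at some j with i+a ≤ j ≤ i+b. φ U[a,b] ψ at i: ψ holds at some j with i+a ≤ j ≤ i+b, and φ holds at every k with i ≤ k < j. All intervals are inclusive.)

0, 3, 4, 5

Evaluate at each i in [0,5]:
  i=0: ✓ (rhs at j=0)
  i=1: ✗ (no rhs in [1,2])
  i=2: ✗ (lhs fails at k=2 before rhs at j=3)
  i=3: ✓ (rhs at j=3)
  i=4: ✓ (rhs at j=4)
  i=5: ✓ (rhs at j=5)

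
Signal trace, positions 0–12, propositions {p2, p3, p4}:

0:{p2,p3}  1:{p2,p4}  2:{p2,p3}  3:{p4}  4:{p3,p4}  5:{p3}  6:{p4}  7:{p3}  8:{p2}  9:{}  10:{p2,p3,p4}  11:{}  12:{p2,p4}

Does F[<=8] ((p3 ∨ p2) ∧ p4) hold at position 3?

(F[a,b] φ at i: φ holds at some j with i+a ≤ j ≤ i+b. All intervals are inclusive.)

Holds

Check ((p3 ∨ p2) ∧ p4) at each j in [3,11]:
  j=3: false
  j=4: true
  j=5: false
  j=6: false
  j=7: false
  j=8: false
  j=9: false
  j=10: true
  j=11: false
Found at j=4 → formula holds.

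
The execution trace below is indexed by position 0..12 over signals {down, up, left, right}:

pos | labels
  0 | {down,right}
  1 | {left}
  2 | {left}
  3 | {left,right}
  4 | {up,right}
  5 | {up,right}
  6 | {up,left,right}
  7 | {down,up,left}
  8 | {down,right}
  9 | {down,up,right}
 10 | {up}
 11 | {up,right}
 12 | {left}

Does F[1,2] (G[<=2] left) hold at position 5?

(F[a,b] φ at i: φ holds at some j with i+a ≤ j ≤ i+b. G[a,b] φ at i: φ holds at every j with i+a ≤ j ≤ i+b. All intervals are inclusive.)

Check G[<=2] left at each j in [6,7]:
  j=6: fails at 8
  j=7: fails at 8
No position in the window satisfies it → formula fails.

False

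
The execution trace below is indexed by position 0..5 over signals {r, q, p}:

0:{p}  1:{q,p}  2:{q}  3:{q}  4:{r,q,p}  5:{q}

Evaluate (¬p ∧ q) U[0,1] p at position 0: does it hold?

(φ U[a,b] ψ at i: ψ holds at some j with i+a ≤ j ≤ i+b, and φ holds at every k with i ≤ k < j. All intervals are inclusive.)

Yes

Need some j in [0,1] with p, and (¬p ∧ q) at every k in [0,j-1].
  j=0: p holds; no prefix to check → satisfied.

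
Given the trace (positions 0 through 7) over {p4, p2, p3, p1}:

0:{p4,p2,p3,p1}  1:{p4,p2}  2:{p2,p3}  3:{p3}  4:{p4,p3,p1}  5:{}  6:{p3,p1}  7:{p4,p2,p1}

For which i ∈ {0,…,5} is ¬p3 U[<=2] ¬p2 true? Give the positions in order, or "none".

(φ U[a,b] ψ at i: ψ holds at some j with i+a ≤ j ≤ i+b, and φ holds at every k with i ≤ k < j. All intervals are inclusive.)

3, 4, 5

Evaluate at each i in [0,5]:
  i=0: ✗ (no rhs in [0,2])
  i=1: ✗ (lhs fails at k=2 before rhs at j=3)
  i=2: ✗ (lhs fails at k=2 before rhs at j=3)
  i=3: ✓ (rhs at j=3)
  i=4: ✓ (rhs at j=4)
  i=5: ✓ (rhs at j=5)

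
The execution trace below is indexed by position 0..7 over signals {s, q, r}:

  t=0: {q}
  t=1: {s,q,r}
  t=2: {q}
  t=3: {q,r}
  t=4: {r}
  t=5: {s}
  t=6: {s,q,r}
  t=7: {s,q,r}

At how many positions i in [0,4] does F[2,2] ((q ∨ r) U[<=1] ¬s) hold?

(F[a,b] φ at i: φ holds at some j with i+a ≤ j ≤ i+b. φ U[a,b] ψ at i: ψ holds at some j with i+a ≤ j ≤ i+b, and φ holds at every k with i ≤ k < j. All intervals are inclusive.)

Evaluate at each i in [0,4]:
  i=0: ✓ (witness j=2)
  i=1: ✓ (witness j=3)
  i=2: ✓ (witness j=4)
  i=3: ✗ (none in [5,5])
  i=4: ✗ (none in [6,6])
Positions where it holds: {0, 1, 2} → 3.

3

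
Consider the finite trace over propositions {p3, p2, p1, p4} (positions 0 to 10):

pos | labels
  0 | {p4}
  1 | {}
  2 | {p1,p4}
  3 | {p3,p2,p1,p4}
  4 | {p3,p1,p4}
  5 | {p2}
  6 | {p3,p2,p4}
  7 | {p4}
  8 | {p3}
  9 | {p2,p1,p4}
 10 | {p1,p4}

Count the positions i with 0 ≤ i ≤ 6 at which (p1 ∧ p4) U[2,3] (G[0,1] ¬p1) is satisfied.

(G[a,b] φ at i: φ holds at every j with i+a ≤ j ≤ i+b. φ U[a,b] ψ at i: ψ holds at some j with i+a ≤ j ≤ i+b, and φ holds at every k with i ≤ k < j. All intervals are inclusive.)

Evaluate at each i in [0,6]:
  i=0: ✗ (no rhs in [2,3])
  i=1: ✗ (no rhs in [3,4])
  i=2: ✓ (rhs at j=5; lhs holds on [2,4])
  i=3: ✓ (rhs at j=5; lhs holds on [3,4])
  i=4: ✗ (lhs fails at k=5 before rhs at j=6)
  i=5: ✗ (lhs fails at k=5 before rhs at j=7)
  i=6: ✗ (no rhs in [8,9])
Positions where it holds: {2, 3} → 2.

2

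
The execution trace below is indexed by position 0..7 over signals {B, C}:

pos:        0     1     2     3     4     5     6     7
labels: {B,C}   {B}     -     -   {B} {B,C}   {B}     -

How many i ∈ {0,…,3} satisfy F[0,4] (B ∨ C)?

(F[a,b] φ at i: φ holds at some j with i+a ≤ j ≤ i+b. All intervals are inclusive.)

Evaluate at each i in [0,3]:
  i=0: ✓ (witness j=0)
  i=1: ✓ (witness j=1)
  i=2: ✓ (witness j=4)
  i=3: ✓ (witness j=4)
Positions where it holds: {0, 1, 2, 3} → 4.

4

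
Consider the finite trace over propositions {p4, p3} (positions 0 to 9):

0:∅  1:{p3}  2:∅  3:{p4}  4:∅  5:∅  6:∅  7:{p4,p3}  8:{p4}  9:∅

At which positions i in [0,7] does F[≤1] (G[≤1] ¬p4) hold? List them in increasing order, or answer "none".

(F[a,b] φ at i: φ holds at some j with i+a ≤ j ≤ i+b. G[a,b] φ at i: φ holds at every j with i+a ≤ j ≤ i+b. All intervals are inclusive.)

0, 1, 3, 4, 5

Evaluate at each i in [0,7]:
  i=0: ✓ (witness j=0)
  i=1: ✓ (witness j=1)
  i=2: ✗ (none in [2,3])
  i=3: ✓ (witness j=4)
  i=4: ✓ (witness j=4)
  i=5: ✓ (witness j=5)
  i=6: ✗ (none in [6,7])
  i=7: ✗ (none in [7,8])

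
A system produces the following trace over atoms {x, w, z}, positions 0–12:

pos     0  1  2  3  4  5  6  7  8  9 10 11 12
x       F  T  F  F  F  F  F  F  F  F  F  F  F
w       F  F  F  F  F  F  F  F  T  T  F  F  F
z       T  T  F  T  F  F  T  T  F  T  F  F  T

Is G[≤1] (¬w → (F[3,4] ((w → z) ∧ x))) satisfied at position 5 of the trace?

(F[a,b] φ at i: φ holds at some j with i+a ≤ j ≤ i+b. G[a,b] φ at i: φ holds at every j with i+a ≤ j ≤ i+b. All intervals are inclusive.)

Check (¬w → (F[3,4] ((w → z) ∧ x))) at every j in [5,6]:
  j=5: antecedent true; consequent fails (none in [8,9]) → ✗
  j=6: antecedent true; consequent fails (none in [9,10]) → ✗
Fails at j=5 → formula fails.

Does not hold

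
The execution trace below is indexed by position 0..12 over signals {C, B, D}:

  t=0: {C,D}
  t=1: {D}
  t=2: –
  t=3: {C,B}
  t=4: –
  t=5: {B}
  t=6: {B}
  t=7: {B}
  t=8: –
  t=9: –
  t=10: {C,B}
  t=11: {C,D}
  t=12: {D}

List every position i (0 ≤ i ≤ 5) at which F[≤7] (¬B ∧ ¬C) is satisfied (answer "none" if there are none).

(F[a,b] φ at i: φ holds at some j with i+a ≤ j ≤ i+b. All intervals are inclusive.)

Evaluate at each i in [0,5]:
  i=0: ✓ (witness j=1)
  i=1: ✓ (witness j=1)
  i=2: ✓ (witness j=2)
  i=3: ✓ (witness j=4)
  i=4: ✓ (witness j=4)
  i=5: ✓ (witness j=8)

0, 1, 2, 3, 4, 5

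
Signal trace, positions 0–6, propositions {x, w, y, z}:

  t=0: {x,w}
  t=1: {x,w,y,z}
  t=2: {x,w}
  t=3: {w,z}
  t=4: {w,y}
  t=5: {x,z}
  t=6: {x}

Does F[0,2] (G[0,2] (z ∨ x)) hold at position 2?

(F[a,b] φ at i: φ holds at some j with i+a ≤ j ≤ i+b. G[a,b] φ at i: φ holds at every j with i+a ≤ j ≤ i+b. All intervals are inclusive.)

Check G[0,2] (z ∨ x) at each j in [2,4]:
  j=2: fails at 4
  j=3: fails at 4
  j=4: fails at 4
No position in the window satisfies it → formula fails.

Does not hold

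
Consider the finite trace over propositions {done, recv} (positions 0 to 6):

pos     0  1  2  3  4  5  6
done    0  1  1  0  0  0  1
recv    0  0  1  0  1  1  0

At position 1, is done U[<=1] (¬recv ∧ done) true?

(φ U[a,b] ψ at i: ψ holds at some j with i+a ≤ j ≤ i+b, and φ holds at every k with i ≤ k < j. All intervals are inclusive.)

Holds

Need some j in [1,2] with (¬recv ∧ done), and done at every k in [1,j-1].
  j=1: (¬recv ∧ done) holds; no prefix to check → satisfied.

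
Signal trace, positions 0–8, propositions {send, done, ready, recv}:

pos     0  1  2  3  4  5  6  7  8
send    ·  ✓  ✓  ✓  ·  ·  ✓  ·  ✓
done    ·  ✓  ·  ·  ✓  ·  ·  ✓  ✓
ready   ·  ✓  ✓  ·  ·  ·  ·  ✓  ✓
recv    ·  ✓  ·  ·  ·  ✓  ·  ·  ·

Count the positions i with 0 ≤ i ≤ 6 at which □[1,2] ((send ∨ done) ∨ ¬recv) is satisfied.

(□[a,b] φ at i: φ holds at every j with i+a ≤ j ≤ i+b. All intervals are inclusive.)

Evaluate at each i in [0,6]:
  i=0: ✓ (all of [1,2])
  i=1: ✓ (all of [2,3])
  i=2: ✓ (all of [3,4])
  i=3: ✗ (fails at j=5)
  i=4: ✗ (fails at j=5)
  i=5: ✓ (all of [6,7])
  i=6: ✓ (all of [7,8])
Positions where it holds: {0, 1, 2, 5, 6} → 5.

5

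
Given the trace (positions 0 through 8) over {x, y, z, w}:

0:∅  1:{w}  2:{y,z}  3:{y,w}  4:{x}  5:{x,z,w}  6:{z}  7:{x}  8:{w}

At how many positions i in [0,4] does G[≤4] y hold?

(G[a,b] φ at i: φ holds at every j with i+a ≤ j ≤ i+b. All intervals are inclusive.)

0

Evaluate at each i in [0,4]:
  i=0: ✗ (fails at j=0)
  i=1: ✗ (fails at j=1)
  i=2: ✗ (fails at j=4)
  i=3: ✗ (fails at j=4)
  i=4: ✗ (fails at j=4)
Positions where it holds: {} → 0.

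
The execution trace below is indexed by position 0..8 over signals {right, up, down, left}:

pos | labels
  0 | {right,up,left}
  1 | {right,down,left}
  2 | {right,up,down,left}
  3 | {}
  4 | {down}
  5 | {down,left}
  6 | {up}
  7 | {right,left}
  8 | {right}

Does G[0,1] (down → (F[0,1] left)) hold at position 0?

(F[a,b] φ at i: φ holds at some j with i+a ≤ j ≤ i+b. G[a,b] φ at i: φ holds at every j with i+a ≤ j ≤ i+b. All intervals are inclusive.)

Check (down → (F[0,1] left)) at every j in [0,1]:
  j=0: antecedent false → ✓
  j=1: antecedent true; consequent holds (witness at 1) → ✓
All positions satisfy it → formula holds.

Yes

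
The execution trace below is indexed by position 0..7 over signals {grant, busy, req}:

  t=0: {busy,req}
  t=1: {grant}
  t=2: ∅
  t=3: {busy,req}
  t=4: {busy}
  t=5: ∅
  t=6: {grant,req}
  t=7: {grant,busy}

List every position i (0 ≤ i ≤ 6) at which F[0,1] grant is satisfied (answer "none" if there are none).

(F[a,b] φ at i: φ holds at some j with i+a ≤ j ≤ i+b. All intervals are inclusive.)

0, 1, 5, 6

Evaluate at each i in [0,6]:
  i=0: ✓ (witness j=1)
  i=1: ✓ (witness j=1)
  i=2: ✗ (none in [2,3])
  i=3: ✗ (none in [3,4])
  i=4: ✗ (none in [4,5])
  i=5: ✓ (witness j=6)
  i=6: ✓ (witness j=6)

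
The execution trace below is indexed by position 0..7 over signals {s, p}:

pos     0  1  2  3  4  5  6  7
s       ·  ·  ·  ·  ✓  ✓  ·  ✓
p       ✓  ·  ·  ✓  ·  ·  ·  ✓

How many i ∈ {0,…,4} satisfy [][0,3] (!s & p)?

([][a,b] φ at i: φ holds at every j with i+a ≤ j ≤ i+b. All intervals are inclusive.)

0

Evaluate at each i in [0,4]:
  i=0: ✗ (fails at j=1)
  i=1: ✗ (fails at j=1)
  i=2: ✗ (fails at j=2)
  i=3: ✗ (fails at j=4)
  i=4: ✗ (fails at j=4)
Positions where it holds: {} → 0.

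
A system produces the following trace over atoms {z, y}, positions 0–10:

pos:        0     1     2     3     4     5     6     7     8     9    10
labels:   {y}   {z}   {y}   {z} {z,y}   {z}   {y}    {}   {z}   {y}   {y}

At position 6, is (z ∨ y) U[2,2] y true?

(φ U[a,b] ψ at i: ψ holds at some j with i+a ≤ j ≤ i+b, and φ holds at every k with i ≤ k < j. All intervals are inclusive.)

Need some j in [8,8] with y, and (z ∨ y) at every k in [6,j-1].
  j=8: y false.
No j in the window works → until fails.

Does not hold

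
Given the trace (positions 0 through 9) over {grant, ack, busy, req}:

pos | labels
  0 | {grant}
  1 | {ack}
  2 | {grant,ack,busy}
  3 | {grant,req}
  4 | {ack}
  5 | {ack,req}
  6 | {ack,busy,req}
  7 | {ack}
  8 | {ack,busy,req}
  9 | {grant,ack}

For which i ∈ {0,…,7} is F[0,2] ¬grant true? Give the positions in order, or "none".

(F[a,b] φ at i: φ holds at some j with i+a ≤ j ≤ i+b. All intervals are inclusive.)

0, 1, 2, 3, 4, 5, 6, 7

Evaluate at each i in [0,7]:
  i=0: ✓ (witness j=1)
  i=1: ✓ (witness j=1)
  i=2: ✓ (witness j=4)
  i=3: ✓ (witness j=4)
  i=4: ✓ (witness j=4)
  i=5: ✓ (witness j=5)
  i=6: ✓ (witness j=6)
  i=7: ✓ (witness j=7)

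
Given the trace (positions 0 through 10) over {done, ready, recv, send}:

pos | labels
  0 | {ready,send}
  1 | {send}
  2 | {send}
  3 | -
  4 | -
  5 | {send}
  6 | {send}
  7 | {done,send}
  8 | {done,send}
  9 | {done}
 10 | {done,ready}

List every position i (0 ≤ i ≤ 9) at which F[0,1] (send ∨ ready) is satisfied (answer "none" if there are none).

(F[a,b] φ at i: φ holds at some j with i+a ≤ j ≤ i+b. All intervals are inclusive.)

0, 1, 2, 4, 5, 6, 7, 8, 9

Evaluate at each i in [0,9]:
  i=0: ✓ (witness j=0)
  i=1: ✓ (witness j=1)
  i=2: ✓ (witness j=2)
  i=3: ✗ (none in [3,4])
  i=4: ✓ (witness j=5)
  i=5: ✓ (witness j=5)
  i=6: ✓ (witness j=6)
  i=7: ✓ (witness j=7)
  i=8: ✓ (witness j=8)
  i=9: ✓ (witness j=10)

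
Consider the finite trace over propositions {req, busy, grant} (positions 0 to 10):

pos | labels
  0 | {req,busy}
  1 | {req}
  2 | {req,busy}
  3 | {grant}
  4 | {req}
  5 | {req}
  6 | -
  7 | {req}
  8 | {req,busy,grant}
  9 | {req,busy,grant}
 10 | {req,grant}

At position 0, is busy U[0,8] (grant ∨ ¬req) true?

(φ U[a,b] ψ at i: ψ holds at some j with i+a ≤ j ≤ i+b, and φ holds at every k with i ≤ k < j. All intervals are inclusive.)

Need some j in [0,8] with (grant ∨ ¬req), and busy at every k in [0,j-1].
  j=0: (grant ∨ ¬req) false.
  j=1: (grant ∨ ¬req) false.
  j=2: (grant ∨ ¬req) false.
  j=3: (grant ∨ ¬req) holds, but busy fails at k=1 → not this j.
  j=4: (grant ∨ ¬req) false.
  j=5: (grant ∨ ¬req) false.
  j=6: (grant ∨ ¬req) holds, but busy fails at k=1 → not this j.
  j=7: (grant ∨ ¬req) false.
  j=8: (grant ∨ ¬req) holds, but busy fails at k=1 → not this j.
No j in the window works → until fails.

False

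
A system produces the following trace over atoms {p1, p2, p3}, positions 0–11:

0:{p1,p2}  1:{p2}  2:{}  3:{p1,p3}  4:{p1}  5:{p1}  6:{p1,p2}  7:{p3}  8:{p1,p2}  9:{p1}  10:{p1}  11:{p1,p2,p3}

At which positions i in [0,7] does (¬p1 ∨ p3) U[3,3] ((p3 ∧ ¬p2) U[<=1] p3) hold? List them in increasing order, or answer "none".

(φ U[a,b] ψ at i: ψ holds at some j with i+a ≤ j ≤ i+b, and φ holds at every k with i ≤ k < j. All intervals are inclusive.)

Evaluate at each i in [0,7]:
  i=0: ✗ (lhs fails at k=0 before rhs at j=3)
  i=1: ✗ (no rhs in [4,4])
  i=2: ✗ (no rhs in [5,5])
  i=3: ✗ (no rhs in [6,6])
  i=4: ✗ (lhs fails at k=4 before rhs at j=7)
  i=5: ✗ (no rhs in [8,8])
  i=6: ✗ (no rhs in [9,9])
  i=7: ✗ (no rhs in [10,10])

none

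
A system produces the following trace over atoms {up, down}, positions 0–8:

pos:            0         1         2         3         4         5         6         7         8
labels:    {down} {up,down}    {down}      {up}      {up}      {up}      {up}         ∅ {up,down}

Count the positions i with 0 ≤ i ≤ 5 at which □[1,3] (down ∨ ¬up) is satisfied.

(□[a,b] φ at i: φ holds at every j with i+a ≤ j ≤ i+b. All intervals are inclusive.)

Evaluate at each i in [0,5]:
  i=0: ✗ (fails at j=3)
  i=1: ✗ (fails at j=3)
  i=2: ✗ (fails at j=3)
  i=3: ✗ (fails at j=4)
  i=4: ✗ (fails at j=5)
  i=5: ✗ (fails at j=6)
Positions where it holds: {} → 0.

0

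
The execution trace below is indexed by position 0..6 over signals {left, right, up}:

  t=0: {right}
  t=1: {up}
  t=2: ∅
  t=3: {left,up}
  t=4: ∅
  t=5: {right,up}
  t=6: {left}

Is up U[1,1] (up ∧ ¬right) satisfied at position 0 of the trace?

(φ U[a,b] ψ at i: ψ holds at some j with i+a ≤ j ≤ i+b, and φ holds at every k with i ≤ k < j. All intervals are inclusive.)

Need some j in [1,1] with (up ∧ ¬right), and up at every k in [0,j-1].
  j=1: (up ∧ ¬right) holds, but up fails at k=0 → not this j.
No j in the window works → until fails.

False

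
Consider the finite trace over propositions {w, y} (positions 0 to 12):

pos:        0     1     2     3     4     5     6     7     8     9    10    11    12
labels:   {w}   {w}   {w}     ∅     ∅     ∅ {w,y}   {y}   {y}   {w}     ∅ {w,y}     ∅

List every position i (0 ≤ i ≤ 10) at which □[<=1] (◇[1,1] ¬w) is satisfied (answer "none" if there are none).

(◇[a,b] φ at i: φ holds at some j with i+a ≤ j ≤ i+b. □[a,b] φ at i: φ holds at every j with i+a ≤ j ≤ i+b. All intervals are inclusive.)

Evaluate at each i in [0,10]:
  i=0: ✗ (fails at j=0)
  i=1: ✗ (fails at j=1)
  i=2: ✓ (all of [2,3])
  i=3: ✓ (all of [3,4])
  i=4: ✗ (fails at j=5)
  i=5: ✗ (fails at j=5)
  i=6: ✓ (all of [6,7])
  i=7: ✗ (fails at j=8)
  i=8: ✗ (fails at j=8)
  i=9: ✗ (fails at j=10)
  i=10: ✗ (fails at j=10)

2, 3, 6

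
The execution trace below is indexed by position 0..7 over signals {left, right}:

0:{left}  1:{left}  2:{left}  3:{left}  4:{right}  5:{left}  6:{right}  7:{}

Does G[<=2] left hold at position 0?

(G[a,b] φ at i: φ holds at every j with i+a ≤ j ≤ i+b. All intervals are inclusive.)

Check left at every j in [0,2]:
  j=0: true
  j=1: true
  j=2: true
All positions satisfy it → formula holds.

Holds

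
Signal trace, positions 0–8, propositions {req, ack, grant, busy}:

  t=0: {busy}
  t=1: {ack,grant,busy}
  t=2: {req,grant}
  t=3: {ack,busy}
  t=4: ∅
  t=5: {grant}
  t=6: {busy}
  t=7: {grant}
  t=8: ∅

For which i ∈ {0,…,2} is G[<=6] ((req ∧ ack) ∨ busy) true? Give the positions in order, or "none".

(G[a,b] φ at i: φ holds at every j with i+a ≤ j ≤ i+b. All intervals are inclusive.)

Evaluate at each i in [0,2]:
  i=0: ✗ (fails at j=2)
  i=1: ✗ (fails at j=2)
  i=2: ✗ (fails at j=2)

none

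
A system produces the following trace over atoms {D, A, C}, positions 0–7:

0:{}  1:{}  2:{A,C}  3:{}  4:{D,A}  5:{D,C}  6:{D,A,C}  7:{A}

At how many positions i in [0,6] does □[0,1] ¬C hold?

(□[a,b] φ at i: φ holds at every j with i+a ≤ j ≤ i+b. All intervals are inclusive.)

2

Evaluate at each i in [0,6]:
  i=0: ✓ (all of [0,1])
  i=1: ✗ (fails at j=2)
  i=2: ✗ (fails at j=2)
  i=3: ✓ (all of [3,4])
  i=4: ✗ (fails at j=5)
  i=5: ✗ (fails at j=5)
  i=6: ✗ (fails at j=6)
Positions where it holds: {0, 3} → 2.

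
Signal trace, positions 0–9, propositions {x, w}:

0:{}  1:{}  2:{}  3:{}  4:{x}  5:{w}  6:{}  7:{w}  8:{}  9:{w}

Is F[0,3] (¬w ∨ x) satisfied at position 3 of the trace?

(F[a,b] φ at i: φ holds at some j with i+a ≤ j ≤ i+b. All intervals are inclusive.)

Check (¬w ∨ x) at each j in [3,6]:
  j=3: true
  j=4: true
  j=5: false
  j=6: true
Found at j=3 → formula holds.

True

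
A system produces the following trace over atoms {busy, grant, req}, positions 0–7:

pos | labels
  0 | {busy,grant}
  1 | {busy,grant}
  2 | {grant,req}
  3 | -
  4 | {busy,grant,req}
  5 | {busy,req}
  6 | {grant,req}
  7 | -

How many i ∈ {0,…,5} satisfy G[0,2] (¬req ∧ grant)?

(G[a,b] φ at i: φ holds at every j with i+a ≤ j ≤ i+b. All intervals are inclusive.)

Evaluate at each i in [0,5]:
  i=0: ✗ (fails at j=2)
  i=1: ✗ (fails at j=2)
  i=2: ✗ (fails at j=2)
  i=3: ✗ (fails at j=3)
  i=4: ✗ (fails at j=4)
  i=5: ✗ (fails at j=5)
Positions where it holds: {} → 0.

0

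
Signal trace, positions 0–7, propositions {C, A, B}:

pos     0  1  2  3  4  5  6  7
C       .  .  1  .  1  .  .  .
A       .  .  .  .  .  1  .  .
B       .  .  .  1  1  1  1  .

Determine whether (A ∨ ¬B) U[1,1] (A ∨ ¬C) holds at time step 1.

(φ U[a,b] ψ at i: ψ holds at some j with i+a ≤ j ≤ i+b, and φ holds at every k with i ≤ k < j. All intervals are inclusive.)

False

Need some j in [2,2] with (A ∨ ¬C), and (A ∨ ¬B) at every k in [1,j-1].
  j=2: (A ∨ ¬C) false.
No j in the window works → until fails.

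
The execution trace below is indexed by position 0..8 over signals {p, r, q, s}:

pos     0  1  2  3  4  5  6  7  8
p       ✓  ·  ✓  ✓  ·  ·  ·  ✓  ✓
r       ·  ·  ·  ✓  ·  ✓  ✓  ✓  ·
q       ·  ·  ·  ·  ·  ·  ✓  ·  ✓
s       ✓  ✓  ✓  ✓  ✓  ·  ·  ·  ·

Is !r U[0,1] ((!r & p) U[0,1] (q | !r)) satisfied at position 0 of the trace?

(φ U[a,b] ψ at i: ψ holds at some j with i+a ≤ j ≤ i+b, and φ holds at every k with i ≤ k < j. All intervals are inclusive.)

Holds

Need some j in [0,1] with ((!r & p) U[0,1] (q | !r)), and !r at every k in [0,j-1].
  j=0: ((!r & p) U[0,1] (q | !r)) holds; no prefix to check → satisfied.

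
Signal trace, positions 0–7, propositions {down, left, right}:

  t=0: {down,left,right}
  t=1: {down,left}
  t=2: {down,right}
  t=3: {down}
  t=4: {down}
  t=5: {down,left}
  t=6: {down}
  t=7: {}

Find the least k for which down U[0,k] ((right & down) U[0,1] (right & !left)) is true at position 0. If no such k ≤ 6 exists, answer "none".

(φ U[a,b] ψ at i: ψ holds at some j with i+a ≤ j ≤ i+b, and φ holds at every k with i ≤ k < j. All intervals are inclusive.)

Need earliest j ≥ 0 with ((right & down) U[0,1] (right & !left)), and down at every k in [0,j-1].
  j=0: rhs fails.
  j=1: rhs fails.
  j=2: rhs holds; lhs holds on [0,1]. k = 2.

2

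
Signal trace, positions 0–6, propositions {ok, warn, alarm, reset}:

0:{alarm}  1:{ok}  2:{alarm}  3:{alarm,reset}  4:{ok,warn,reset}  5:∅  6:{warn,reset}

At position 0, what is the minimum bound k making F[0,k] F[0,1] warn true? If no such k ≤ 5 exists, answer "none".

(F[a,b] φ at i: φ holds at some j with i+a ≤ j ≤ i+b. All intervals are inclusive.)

Scan j = 0,1,… for F[0,1] warn:
  j=0: fails
  j=1: fails
  j=2: fails
  j=3: holds
First hit at j=3, so smallest k = 3-0 = 3.

3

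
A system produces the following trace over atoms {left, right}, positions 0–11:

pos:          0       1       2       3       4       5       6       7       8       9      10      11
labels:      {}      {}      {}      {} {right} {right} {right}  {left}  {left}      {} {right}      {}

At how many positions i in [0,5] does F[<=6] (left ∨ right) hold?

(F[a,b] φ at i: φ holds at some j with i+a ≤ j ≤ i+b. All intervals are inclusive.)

6

Evaluate at each i in [0,5]:
  i=0: ✓ (witness j=4)
  i=1: ✓ (witness j=4)
  i=2: ✓ (witness j=4)
  i=3: ✓ (witness j=4)
  i=4: ✓ (witness j=4)
  i=5: ✓ (witness j=5)
Positions where it holds: {0, 1, 2, 3, 4, 5} → 6.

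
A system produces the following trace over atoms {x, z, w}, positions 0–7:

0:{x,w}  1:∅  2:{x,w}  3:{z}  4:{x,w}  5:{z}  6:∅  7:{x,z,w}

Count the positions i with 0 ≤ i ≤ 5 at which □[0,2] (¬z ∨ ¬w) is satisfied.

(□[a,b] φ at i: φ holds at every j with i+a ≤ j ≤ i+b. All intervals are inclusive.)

Evaluate at each i in [0,5]:
  i=0: ✓ (all of [0,2])
  i=1: ✓ (all of [1,3])
  i=2: ✓ (all of [2,4])
  i=3: ✓ (all of [3,5])
  i=4: ✓ (all of [4,6])
  i=5: ✗ (fails at j=7)
Positions where it holds: {0, 1, 2, 3, 4} → 5.

5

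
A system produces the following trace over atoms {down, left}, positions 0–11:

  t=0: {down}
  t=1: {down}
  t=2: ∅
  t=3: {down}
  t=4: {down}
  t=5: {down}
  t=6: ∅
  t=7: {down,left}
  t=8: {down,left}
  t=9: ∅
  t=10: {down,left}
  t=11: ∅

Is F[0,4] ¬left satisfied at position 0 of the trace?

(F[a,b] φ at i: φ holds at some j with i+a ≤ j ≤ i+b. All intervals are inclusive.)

Check ¬left at each j in [0,4]:
  j=0: true
  j=1: true
  j=2: true
  j=3: true
  j=4: true
Found at j=0 → formula holds.

True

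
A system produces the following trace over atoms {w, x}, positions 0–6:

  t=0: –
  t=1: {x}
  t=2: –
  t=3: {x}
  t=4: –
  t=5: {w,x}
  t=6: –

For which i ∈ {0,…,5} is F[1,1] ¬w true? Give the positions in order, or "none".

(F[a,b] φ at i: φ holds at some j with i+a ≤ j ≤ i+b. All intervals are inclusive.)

0, 1, 2, 3, 5

Evaluate at each i in [0,5]:
  i=0: ✓ (witness j=1)
  i=1: ✓ (witness j=2)
  i=2: ✓ (witness j=3)
  i=3: ✓ (witness j=4)
  i=4: ✗ (none in [5,5])
  i=5: ✓ (witness j=6)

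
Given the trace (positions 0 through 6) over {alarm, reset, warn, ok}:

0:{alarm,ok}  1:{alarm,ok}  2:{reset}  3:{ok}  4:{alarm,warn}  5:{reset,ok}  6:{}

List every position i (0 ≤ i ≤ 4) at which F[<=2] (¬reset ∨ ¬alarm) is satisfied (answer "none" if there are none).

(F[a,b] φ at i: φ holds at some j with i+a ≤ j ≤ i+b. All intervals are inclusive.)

0, 1, 2, 3, 4

Evaluate at each i in [0,4]:
  i=0: ✓ (witness j=0)
  i=1: ✓ (witness j=1)
  i=2: ✓ (witness j=2)
  i=3: ✓ (witness j=3)
  i=4: ✓ (witness j=4)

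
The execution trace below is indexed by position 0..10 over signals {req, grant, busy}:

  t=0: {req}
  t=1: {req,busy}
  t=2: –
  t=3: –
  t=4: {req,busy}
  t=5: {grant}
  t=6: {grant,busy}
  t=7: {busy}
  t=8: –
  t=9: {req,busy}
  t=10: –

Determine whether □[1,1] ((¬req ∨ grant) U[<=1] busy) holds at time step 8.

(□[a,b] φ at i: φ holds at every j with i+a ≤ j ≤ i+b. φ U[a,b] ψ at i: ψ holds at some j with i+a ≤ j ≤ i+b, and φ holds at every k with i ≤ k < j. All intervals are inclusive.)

Yes

Check ((¬req ∨ grant) U[<=1] busy) at every j in [9,9]:
  j=9: holds
All positions satisfy it → formula holds.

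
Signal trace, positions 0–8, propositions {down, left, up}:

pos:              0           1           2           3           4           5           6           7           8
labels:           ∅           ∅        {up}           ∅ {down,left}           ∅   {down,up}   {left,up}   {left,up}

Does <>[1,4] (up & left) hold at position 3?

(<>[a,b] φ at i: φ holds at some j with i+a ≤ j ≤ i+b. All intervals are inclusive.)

Check (up & left) at each j in [4,7]:
  j=4: false
  j=5: false
  j=6: false
  j=7: true
Found at j=7 → formula holds.

Holds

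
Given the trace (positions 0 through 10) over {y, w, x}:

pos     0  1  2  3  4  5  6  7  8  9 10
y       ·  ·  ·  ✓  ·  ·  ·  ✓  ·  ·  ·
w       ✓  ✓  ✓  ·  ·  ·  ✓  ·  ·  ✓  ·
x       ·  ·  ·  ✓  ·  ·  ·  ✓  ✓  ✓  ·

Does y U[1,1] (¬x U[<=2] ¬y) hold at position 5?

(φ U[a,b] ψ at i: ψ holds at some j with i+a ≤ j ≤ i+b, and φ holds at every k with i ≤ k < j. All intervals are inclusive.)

Need some j in [6,6] with (¬x U[<=2] ¬y), and y at every k in [5,j-1].
  j=6: (¬x U[<=2] ¬y) holds, but y fails at k=5 → not this j.
No j in the window works → until fails.

No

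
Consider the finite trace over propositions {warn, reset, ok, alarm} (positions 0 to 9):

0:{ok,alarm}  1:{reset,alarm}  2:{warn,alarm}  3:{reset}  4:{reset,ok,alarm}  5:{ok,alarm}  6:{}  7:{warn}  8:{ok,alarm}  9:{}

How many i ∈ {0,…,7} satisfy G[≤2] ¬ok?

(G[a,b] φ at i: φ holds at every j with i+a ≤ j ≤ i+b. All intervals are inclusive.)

1

Evaluate at each i in [0,7]:
  i=0: ✗ (fails at j=0)
  i=1: ✓ (all of [1,3])
  i=2: ✗ (fails at j=4)
  i=3: ✗ (fails at j=4)
  i=4: ✗ (fails at j=4)
  i=5: ✗ (fails at j=5)
  i=6: ✗ (fails at j=8)
  i=7: ✗ (fails at j=8)
Positions where it holds: {1} → 1.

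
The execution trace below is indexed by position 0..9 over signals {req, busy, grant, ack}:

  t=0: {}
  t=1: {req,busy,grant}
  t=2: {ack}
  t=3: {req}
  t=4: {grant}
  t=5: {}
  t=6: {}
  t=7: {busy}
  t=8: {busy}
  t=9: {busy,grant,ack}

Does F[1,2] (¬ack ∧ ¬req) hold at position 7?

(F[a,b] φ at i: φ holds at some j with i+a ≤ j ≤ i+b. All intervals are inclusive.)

Check (¬ack ∧ ¬req) at each j in [8,9]:
  j=8: true
  j=9: false
Found at j=8 → formula holds.

True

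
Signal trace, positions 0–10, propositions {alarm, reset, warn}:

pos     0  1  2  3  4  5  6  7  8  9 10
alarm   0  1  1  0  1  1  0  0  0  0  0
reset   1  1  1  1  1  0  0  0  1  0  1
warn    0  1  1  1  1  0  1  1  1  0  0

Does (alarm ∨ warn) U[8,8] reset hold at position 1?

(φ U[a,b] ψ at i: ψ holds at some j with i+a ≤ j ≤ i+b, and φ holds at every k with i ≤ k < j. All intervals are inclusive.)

Need some j in [9,9] with reset, and (alarm ∨ warn) at every k in [1,j-1].
  j=9: reset false.
No j in the window works → until fails.

False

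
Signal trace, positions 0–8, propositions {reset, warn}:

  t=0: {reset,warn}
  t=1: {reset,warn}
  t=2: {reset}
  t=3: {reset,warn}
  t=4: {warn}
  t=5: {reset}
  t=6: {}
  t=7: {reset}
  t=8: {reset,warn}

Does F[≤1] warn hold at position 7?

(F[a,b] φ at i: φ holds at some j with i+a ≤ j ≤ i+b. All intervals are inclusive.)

Check warn at each j in [7,8]:
  j=7: false
  j=8: true
Found at j=8 → formula holds.

True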